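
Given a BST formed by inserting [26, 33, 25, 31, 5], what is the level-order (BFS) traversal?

Tree insertion order: [26, 33, 25, 31, 5]
Tree (level-order array): [26, 25, 33, 5, None, 31]
BFS from the root, enqueuing left then right child of each popped node:
  queue [26] -> pop 26, enqueue [25, 33], visited so far: [26]
  queue [25, 33] -> pop 25, enqueue [5], visited so far: [26, 25]
  queue [33, 5] -> pop 33, enqueue [31], visited so far: [26, 25, 33]
  queue [5, 31] -> pop 5, enqueue [none], visited so far: [26, 25, 33, 5]
  queue [31] -> pop 31, enqueue [none], visited so far: [26, 25, 33, 5, 31]
Result: [26, 25, 33, 5, 31]


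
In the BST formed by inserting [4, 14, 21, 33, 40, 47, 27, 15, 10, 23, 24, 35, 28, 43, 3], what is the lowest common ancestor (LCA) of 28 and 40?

Tree insertion order: [4, 14, 21, 33, 40, 47, 27, 15, 10, 23, 24, 35, 28, 43, 3]
Tree (level-order array): [4, 3, 14, None, None, 10, 21, None, None, 15, 33, None, None, 27, 40, 23, 28, 35, 47, None, 24, None, None, None, None, 43]
In a BST, the LCA of p=28, q=40 is the first node v on the
root-to-leaf path with p <= v <= q (go left if both < v, right if both > v).
Walk from root:
  at 4: both 28 and 40 > 4, go right
  at 14: both 28 and 40 > 14, go right
  at 21: both 28 and 40 > 21, go right
  at 33: 28 <= 33 <= 40, this is the LCA
LCA = 33


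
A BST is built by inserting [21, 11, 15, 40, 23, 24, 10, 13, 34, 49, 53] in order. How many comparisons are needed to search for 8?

Search path for 8: 21 -> 11 -> 10
Found: False
Comparisons: 3


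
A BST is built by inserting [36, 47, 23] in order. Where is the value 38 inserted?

Starting tree (level order): [36, 23, 47]
Insertion path: 36 -> 47
Result: insert 38 as left child of 47
Final tree (level order): [36, 23, 47, None, None, 38]


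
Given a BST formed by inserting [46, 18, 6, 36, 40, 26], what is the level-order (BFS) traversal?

Tree insertion order: [46, 18, 6, 36, 40, 26]
Tree (level-order array): [46, 18, None, 6, 36, None, None, 26, 40]
BFS from the root, enqueuing left then right child of each popped node:
  queue [46] -> pop 46, enqueue [18], visited so far: [46]
  queue [18] -> pop 18, enqueue [6, 36], visited so far: [46, 18]
  queue [6, 36] -> pop 6, enqueue [none], visited so far: [46, 18, 6]
  queue [36] -> pop 36, enqueue [26, 40], visited so far: [46, 18, 6, 36]
  queue [26, 40] -> pop 26, enqueue [none], visited so far: [46, 18, 6, 36, 26]
  queue [40] -> pop 40, enqueue [none], visited so far: [46, 18, 6, 36, 26, 40]
Result: [46, 18, 6, 36, 26, 40]


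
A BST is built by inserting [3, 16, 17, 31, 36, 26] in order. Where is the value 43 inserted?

Starting tree (level order): [3, None, 16, None, 17, None, 31, 26, 36]
Insertion path: 3 -> 16 -> 17 -> 31 -> 36
Result: insert 43 as right child of 36
Final tree (level order): [3, None, 16, None, 17, None, 31, 26, 36, None, None, None, 43]


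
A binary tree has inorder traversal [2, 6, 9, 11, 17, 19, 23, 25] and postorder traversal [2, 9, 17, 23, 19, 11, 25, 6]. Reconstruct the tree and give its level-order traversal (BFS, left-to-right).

Inorder:   [2, 6, 9, 11, 17, 19, 23, 25]
Postorder: [2, 9, 17, 23, 19, 11, 25, 6]
Algorithm: postorder visits root last, so walk postorder right-to-left;
each value is the root of the current inorder slice — split it at that
value, recurse on the right subtree first, then the left.
Recursive splits:
  root=6; inorder splits into left=[2], right=[9, 11, 17, 19, 23, 25]
  root=25; inorder splits into left=[9, 11, 17, 19, 23], right=[]
  root=11; inorder splits into left=[9], right=[17, 19, 23]
  root=19; inorder splits into left=[17], right=[23]
  root=23; inorder splits into left=[], right=[]
  root=17; inorder splits into left=[], right=[]
  root=9; inorder splits into left=[], right=[]
  root=2; inorder splits into left=[], right=[]
Reconstructed level-order: [6, 2, 25, 11, 9, 19, 17, 23]


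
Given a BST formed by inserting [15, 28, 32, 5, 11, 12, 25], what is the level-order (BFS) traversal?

Tree insertion order: [15, 28, 32, 5, 11, 12, 25]
Tree (level-order array): [15, 5, 28, None, 11, 25, 32, None, 12]
BFS from the root, enqueuing left then right child of each popped node:
  queue [15] -> pop 15, enqueue [5, 28], visited so far: [15]
  queue [5, 28] -> pop 5, enqueue [11], visited so far: [15, 5]
  queue [28, 11] -> pop 28, enqueue [25, 32], visited so far: [15, 5, 28]
  queue [11, 25, 32] -> pop 11, enqueue [12], visited so far: [15, 5, 28, 11]
  queue [25, 32, 12] -> pop 25, enqueue [none], visited so far: [15, 5, 28, 11, 25]
  queue [32, 12] -> pop 32, enqueue [none], visited so far: [15, 5, 28, 11, 25, 32]
  queue [12] -> pop 12, enqueue [none], visited so far: [15, 5, 28, 11, 25, 32, 12]
Result: [15, 5, 28, 11, 25, 32, 12]


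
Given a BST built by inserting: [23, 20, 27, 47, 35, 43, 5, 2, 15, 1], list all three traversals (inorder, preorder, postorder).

Tree insertion order: [23, 20, 27, 47, 35, 43, 5, 2, 15, 1]
Tree (level-order array): [23, 20, 27, 5, None, None, 47, 2, 15, 35, None, 1, None, None, None, None, 43]
Inorder (L, root, R): [1, 2, 5, 15, 20, 23, 27, 35, 43, 47]
Preorder (root, L, R): [23, 20, 5, 2, 1, 15, 27, 47, 35, 43]
Postorder (L, R, root): [1, 2, 15, 5, 20, 43, 35, 47, 27, 23]


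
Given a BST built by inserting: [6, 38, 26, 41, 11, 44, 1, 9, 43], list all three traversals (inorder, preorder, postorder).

Tree insertion order: [6, 38, 26, 41, 11, 44, 1, 9, 43]
Tree (level-order array): [6, 1, 38, None, None, 26, 41, 11, None, None, 44, 9, None, 43]
Inorder (L, root, R): [1, 6, 9, 11, 26, 38, 41, 43, 44]
Preorder (root, L, R): [6, 1, 38, 26, 11, 9, 41, 44, 43]
Postorder (L, R, root): [1, 9, 11, 26, 43, 44, 41, 38, 6]


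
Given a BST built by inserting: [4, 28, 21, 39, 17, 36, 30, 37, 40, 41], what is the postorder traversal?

Tree insertion order: [4, 28, 21, 39, 17, 36, 30, 37, 40, 41]
Tree (level-order array): [4, None, 28, 21, 39, 17, None, 36, 40, None, None, 30, 37, None, 41]
Postorder traversal: [17, 21, 30, 37, 36, 41, 40, 39, 28, 4]


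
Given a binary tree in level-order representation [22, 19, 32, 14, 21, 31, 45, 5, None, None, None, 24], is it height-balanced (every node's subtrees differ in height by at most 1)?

Tree (level-order array): [22, 19, 32, 14, 21, 31, 45, 5, None, None, None, 24]
Definition: a tree is height-balanced if, at every node, |h(left) - h(right)| <= 1 (empty subtree has height -1).
Bottom-up per-node check:
  node 5: h_left=-1, h_right=-1, diff=0 [OK], height=0
  node 14: h_left=0, h_right=-1, diff=1 [OK], height=1
  node 21: h_left=-1, h_right=-1, diff=0 [OK], height=0
  node 19: h_left=1, h_right=0, diff=1 [OK], height=2
  node 24: h_left=-1, h_right=-1, diff=0 [OK], height=0
  node 31: h_left=0, h_right=-1, diff=1 [OK], height=1
  node 45: h_left=-1, h_right=-1, diff=0 [OK], height=0
  node 32: h_left=1, h_right=0, diff=1 [OK], height=2
  node 22: h_left=2, h_right=2, diff=0 [OK], height=3
All nodes satisfy the balance condition.
Result: Balanced


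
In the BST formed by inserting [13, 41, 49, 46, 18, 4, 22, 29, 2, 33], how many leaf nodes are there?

Tree built from: [13, 41, 49, 46, 18, 4, 22, 29, 2, 33]
Tree (level-order array): [13, 4, 41, 2, None, 18, 49, None, None, None, 22, 46, None, None, 29, None, None, None, 33]
Rule: A leaf has 0 children.
Per-node child counts:
  node 13: 2 child(ren)
  node 4: 1 child(ren)
  node 2: 0 child(ren)
  node 41: 2 child(ren)
  node 18: 1 child(ren)
  node 22: 1 child(ren)
  node 29: 1 child(ren)
  node 33: 0 child(ren)
  node 49: 1 child(ren)
  node 46: 0 child(ren)
Matching nodes: [2, 33, 46]
Count of leaf nodes: 3


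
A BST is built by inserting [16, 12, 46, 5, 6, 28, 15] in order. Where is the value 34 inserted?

Starting tree (level order): [16, 12, 46, 5, 15, 28, None, None, 6]
Insertion path: 16 -> 46 -> 28
Result: insert 34 as right child of 28
Final tree (level order): [16, 12, 46, 5, 15, 28, None, None, 6, None, None, None, 34]


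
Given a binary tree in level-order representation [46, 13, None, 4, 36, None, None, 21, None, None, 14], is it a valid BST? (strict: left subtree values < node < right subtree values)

Level-order array: [46, 13, None, 4, 36, None, None, 21, None, None, 14]
Validate using subtree bounds (lo, hi): at each node, require lo < value < hi,
then recurse left with hi=value and right with lo=value.
Preorder trace (stopping at first violation):
  at node 46 with bounds (-inf, +inf): OK
  at node 13 with bounds (-inf, 46): OK
  at node 4 with bounds (-inf, 13): OK
  at node 36 with bounds (13, 46): OK
  at node 21 with bounds (13, 36): OK
  at node 14 with bounds (21, 36): VIOLATION
Node 14 violates its bound: not (21 < 14 < 36).
Result: Not a valid BST


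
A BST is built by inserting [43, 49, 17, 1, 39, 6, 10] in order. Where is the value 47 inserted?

Starting tree (level order): [43, 17, 49, 1, 39, None, None, None, 6, None, None, None, 10]
Insertion path: 43 -> 49
Result: insert 47 as left child of 49
Final tree (level order): [43, 17, 49, 1, 39, 47, None, None, 6, None, None, None, None, None, 10]


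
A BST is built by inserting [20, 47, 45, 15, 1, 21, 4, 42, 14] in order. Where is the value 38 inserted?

Starting tree (level order): [20, 15, 47, 1, None, 45, None, None, 4, 21, None, None, 14, None, 42]
Insertion path: 20 -> 47 -> 45 -> 21 -> 42
Result: insert 38 as left child of 42
Final tree (level order): [20, 15, 47, 1, None, 45, None, None, 4, 21, None, None, 14, None, 42, None, None, 38]


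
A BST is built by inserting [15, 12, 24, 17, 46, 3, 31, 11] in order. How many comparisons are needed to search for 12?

Search path for 12: 15 -> 12
Found: True
Comparisons: 2


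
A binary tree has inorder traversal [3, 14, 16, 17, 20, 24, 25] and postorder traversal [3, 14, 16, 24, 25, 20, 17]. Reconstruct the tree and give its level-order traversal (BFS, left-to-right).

Inorder:   [3, 14, 16, 17, 20, 24, 25]
Postorder: [3, 14, 16, 24, 25, 20, 17]
Algorithm: postorder visits root last, so walk postorder right-to-left;
each value is the root of the current inorder slice — split it at that
value, recurse on the right subtree first, then the left.
Recursive splits:
  root=17; inorder splits into left=[3, 14, 16], right=[20, 24, 25]
  root=20; inorder splits into left=[], right=[24, 25]
  root=25; inorder splits into left=[24], right=[]
  root=24; inorder splits into left=[], right=[]
  root=16; inorder splits into left=[3, 14], right=[]
  root=14; inorder splits into left=[3], right=[]
  root=3; inorder splits into left=[], right=[]
Reconstructed level-order: [17, 16, 20, 14, 25, 3, 24]


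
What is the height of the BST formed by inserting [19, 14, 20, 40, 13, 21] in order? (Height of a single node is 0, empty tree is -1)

Insertion order: [19, 14, 20, 40, 13, 21]
Tree (level-order array): [19, 14, 20, 13, None, None, 40, None, None, 21]
Compute height bottom-up (empty subtree = -1):
  height(13) = 1 + max(-1, -1) = 0
  height(14) = 1 + max(0, -1) = 1
  height(21) = 1 + max(-1, -1) = 0
  height(40) = 1 + max(0, -1) = 1
  height(20) = 1 + max(-1, 1) = 2
  height(19) = 1 + max(1, 2) = 3
Height = 3


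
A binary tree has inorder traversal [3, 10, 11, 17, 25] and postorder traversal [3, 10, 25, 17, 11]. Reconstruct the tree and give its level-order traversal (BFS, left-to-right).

Inorder:   [3, 10, 11, 17, 25]
Postorder: [3, 10, 25, 17, 11]
Algorithm: postorder visits root last, so walk postorder right-to-left;
each value is the root of the current inorder slice — split it at that
value, recurse on the right subtree first, then the left.
Recursive splits:
  root=11; inorder splits into left=[3, 10], right=[17, 25]
  root=17; inorder splits into left=[], right=[25]
  root=25; inorder splits into left=[], right=[]
  root=10; inorder splits into left=[3], right=[]
  root=3; inorder splits into left=[], right=[]
Reconstructed level-order: [11, 10, 17, 3, 25]


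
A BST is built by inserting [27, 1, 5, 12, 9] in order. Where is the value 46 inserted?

Starting tree (level order): [27, 1, None, None, 5, None, 12, 9]
Insertion path: 27
Result: insert 46 as right child of 27
Final tree (level order): [27, 1, 46, None, 5, None, None, None, 12, 9]


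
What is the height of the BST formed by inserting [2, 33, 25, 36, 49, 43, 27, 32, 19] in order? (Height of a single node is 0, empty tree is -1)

Insertion order: [2, 33, 25, 36, 49, 43, 27, 32, 19]
Tree (level-order array): [2, None, 33, 25, 36, 19, 27, None, 49, None, None, None, 32, 43]
Compute height bottom-up (empty subtree = -1):
  height(19) = 1 + max(-1, -1) = 0
  height(32) = 1 + max(-1, -1) = 0
  height(27) = 1 + max(-1, 0) = 1
  height(25) = 1 + max(0, 1) = 2
  height(43) = 1 + max(-1, -1) = 0
  height(49) = 1 + max(0, -1) = 1
  height(36) = 1 + max(-1, 1) = 2
  height(33) = 1 + max(2, 2) = 3
  height(2) = 1 + max(-1, 3) = 4
Height = 4


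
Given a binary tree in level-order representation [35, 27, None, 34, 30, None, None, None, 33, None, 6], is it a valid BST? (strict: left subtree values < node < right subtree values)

Level-order array: [35, 27, None, 34, 30, None, None, None, 33, None, 6]
Validate using subtree bounds (lo, hi): at each node, require lo < value < hi,
then recurse left with hi=value and right with lo=value.
Preorder trace (stopping at first violation):
  at node 35 with bounds (-inf, +inf): OK
  at node 27 with bounds (-inf, 35): OK
  at node 34 with bounds (-inf, 27): VIOLATION
Node 34 violates its bound: not (-inf < 34 < 27).
Result: Not a valid BST


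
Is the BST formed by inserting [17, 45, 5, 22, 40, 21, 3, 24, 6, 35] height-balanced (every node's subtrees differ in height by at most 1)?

Tree (level-order array): [17, 5, 45, 3, 6, 22, None, None, None, None, None, 21, 40, None, None, 24, None, None, 35]
Definition: a tree is height-balanced if, at every node, |h(left) - h(right)| <= 1 (empty subtree has height -1).
Bottom-up per-node check:
  node 3: h_left=-1, h_right=-1, diff=0 [OK], height=0
  node 6: h_left=-1, h_right=-1, diff=0 [OK], height=0
  node 5: h_left=0, h_right=0, diff=0 [OK], height=1
  node 21: h_left=-1, h_right=-1, diff=0 [OK], height=0
  node 35: h_left=-1, h_right=-1, diff=0 [OK], height=0
  node 24: h_left=-1, h_right=0, diff=1 [OK], height=1
  node 40: h_left=1, h_right=-1, diff=2 [FAIL (|1--1|=2 > 1)], height=2
  node 22: h_left=0, h_right=2, diff=2 [FAIL (|0-2|=2 > 1)], height=3
  node 45: h_left=3, h_right=-1, diff=4 [FAIL (|3--1|=4 > 1)], height=4
  node 17: h_left=1, h_right=4, diff=3 [FAIL (|1-4|=3 > 1)], height=5
Node 40 violates the condition: |1 - -1| = 2 > 1.
Result: Not balanced


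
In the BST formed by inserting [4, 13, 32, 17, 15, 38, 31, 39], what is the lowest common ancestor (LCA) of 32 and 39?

Tree insertion order: [4, 13, 32, 17, 15, 38, 31, 39]
Tree (level-order array): [4, None, 13, None, 32, 17, 38, 15, 31, None, 39]
In a BST, the LCA of p=32, q=39 is the first node v on the
root-to-leaf path with p <= v <= q (go left if both < v, right if both > v).
Walk from root:
  at 4: both 32 and 39 > 4, go right
  at 13: both 32 and 39 > 13, go right
  at 32: 32 <= 32 <= 39, this is the LCA
LCA = 32


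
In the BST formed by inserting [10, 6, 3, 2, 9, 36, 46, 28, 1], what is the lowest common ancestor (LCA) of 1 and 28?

Tree insertion order: [10, 6, 3, 2, 9, 36, 46, 28, 1]
Tree (level-order array): [10, 6, 36, 3, 9, 28, 46, 2, None, None, None, None, None, None, None, 1]
In a BST, the LCA of p=1, q=28 is the first node v on the
root-to-leaf path with p <= v <= q (go left if both < v, right if both > v).
Walk from root:
  at 10: 1 <= 10 <= 28, this is the LCA
LCA = 10


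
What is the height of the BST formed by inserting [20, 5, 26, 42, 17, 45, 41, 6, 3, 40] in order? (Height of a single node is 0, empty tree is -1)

Insertion order: [20, 5, 26, 42, 17, 45, 41, 6, 3, 40]
Tree (level-order array): [20, 5, 26, 3, 17, None, 42, None, None, 6, None, 41, 45, None, None, 40]
Compute height bottom-up (empty subtree = -1):
  height(3) = 1 + max(-1, -1) = 0
  height(6) = 1 + max(-1, -1) = 0
  height(17) = 1 + max(0, -1) = 1
  height(5) = 1 + max(0, 1) = 2
  height(40) = 1 + max(-1, -1) = 0
  height(41) = 1 + max(0, -1) = 1
  height(45) = 1 + max(-1, -1) = 0
  height(42) = 1 + max(1, 0) = 2
  height(26) = 1 + max(-1, 2) = 3
  height(20) = 1 + max(2, 3) = 4
Height = 4


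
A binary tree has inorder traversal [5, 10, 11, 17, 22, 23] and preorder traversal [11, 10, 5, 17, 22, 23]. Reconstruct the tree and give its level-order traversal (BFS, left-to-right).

Inorder:  [5, 10, 11, 17, 22, 23]
Preorder: [11, 10, 5, 17, 22, 23]
Algorithm: preorder visits root first, so consume preorder in order;
for each root, split the current inorder slice at that value into
left-subtree inorder and right-subtree inorder, then recurse.
Recursive splits:
  root=11; inorder splits into left=[5, 10], right=[17, 22, 23]
  root=10; inorder splits into left=[5], right=[]
  root=5; inorder splits into left=[], right=[]
  root=17; inorder splits into left=[], right=[22, 23]
  root=22; inorder splits into left=[], right=[23]
  root=23; inorder splits into left=[], right=[]
Reconstructed level-order: [11, 10, 17, 5, 22, 23]


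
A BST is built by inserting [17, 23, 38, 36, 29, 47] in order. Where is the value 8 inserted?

Starting tree (level order): [17, None, 23, None, 38, 36, 47, 29]
Insertion path: 17
Result: insert 8 as left child of 17
Final tree (level order): [17, 8, 23, None, None, None, 38, 36, 47, 29]


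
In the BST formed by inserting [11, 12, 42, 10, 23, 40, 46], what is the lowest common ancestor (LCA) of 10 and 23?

Tree insertion order: [11, 12, 42, 10, 23, 40, 46]
Tree (level-order array): [11, 10, 12, None, None, None, 42, 23, 46, None, 40]
In a BST, the LCA of p=10, q=23 is the first node v on the
root-to-leaf path with p <= v <= q (go left if both < v, right if both > v).
Walk from root:
  at 11: 10 <= 11 <= 23, this is the LCA
LCA = 11


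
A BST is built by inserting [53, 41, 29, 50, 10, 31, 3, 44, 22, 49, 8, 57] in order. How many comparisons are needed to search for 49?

Search path for 49: 53 -> 41 -> 50 -> 44 -> 49
Found: True
Comparisons: 5


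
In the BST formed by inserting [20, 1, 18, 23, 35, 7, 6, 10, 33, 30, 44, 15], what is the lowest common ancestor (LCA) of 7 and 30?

Tree insertion order: [20, 1, 18, 23, 35, 7, 6, 10, 33, 30, 44, 15]
Tree (level-order array): [20, 1, 23, None, 18, None, 35, 7, None, 33, 44, 6, 10, 30, None, None, None, None, None, None, 15]
In a BST, the LCA of p=7, q=30 is the first node v on the
root-to-leaf path with p <= v <= q (go left if both < v, right if both > v).
Walk from root:
  at 20: 7 <= 20 <= 30, this is the LCA
LCA = 20


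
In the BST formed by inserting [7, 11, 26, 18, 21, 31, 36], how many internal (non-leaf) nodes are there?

Tree built from: [7, 11, 26, 18, 21, 31, 36]
Tree (level-order array): [7, None, 11, None, 26, 18, 31, None, 21, None, 36]
Rule: An internal node has at least one child.
Per-node child counts:
  node 7: 1 child(ren)
  node 11: 1 child(ren)
  node 26: 2 child(ren)
  node 18: 1 child(ren)
  node 21: 0 child(ren)
  node 31: 1 child(ren)
  node 36: 0 child(ren)
Matching nodes: [7, 11, 26, 18, 31]
Count of internal (non-leaf) nodes: 5


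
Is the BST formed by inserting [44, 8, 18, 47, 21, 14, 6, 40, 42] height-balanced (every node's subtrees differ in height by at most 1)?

Tree (level-order array): [44, 8, 47, 6, 18, None, None, None, None, 14, 21, None, None, None, 40, None, 42]
Definition: a tree is height-balanced if, at every node, |h(left) - h(right)| <= 1 (empty subtree has height -1).
Bottom-up per-node check:
  node 6: h_left=-1, h_right=-1, diff=0 [OK], height=0
  node 14: h_left=-1, h_right=-1, diff=0 [OK], height=0
  node 42: h_left=-1, h_right=-1, diff=0 [OK], height=0
  node 40: h_left=-1, h_right=0, diff=1 [OK], height=1
  node 21: h_left=-1, h_right=1, diff=2 [FAIL (|-1-1|=2 > 1)], height=2
  node 18: h_left=0, h_right=2, diff=2 [FAIL (|0-2|=2 > 1)], height=3
  node 8: h_left=0, h_right=3, diff=3 [FAIL (|0-3|=3 > 1)], height=4
  node 47: h_left=-1, h_right=-1, diff=0 [OK], height=0
  node 44: h_left=4, h_right=0, diff=4 [FAIL (|4-0|=4 > 1)], height=5
Node 21 violates the condition: |-1 - 1| = 2 > 1.
Result: Not balanced


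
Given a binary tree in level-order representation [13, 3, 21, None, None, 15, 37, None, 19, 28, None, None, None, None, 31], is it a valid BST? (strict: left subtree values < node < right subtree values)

Level-order array: [13, 3, 21, None, None, 15, 37, None, 19, 28, None, None, None, None, 31]
Validate using subtree bounds (lo, hi): at each node, require lo < value < hi,
then recurse left with hi=value and right with lo=value.
Preorder trace (stopping at first violation):
  at node 13 with bounds (-inf, +inf): OK
  at node 3 with bounds (-inf, 13): OK
  at node 21 with bounds (13, +inf): OK
  at node 15 with bounds (13, 21): OK
  at node 19 with bounds (15, 21): OK
  at node 37 with bounds (21, +inf): OK
  at node 28 with bounds (21, 37): OK
  at node 31 with bounds (28, 37): OK
No violation found at any node.
Result: Valid BST


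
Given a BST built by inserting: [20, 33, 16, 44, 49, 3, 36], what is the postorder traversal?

Tree insertion order: [20, 33, 16, 44, 49, 3, 36]
Tree (level-order array): [20, 16, 33, 3, None, None, 44, None, None, 36, 49]
Postorder traversal: [3, 16, 36, 49, 44, 33, 20]


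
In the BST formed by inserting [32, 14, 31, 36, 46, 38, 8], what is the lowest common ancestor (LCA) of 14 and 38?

Tree insertion order: [32, 14, 31, 36, 46, 38, 8]
Tree (level-order array): [32, 14, 36, 8, 31, None, 46, None, None, None, None, 38]
In a BST, the LCA of p=14, q=38 is the first node v on the
root-to-leaf path with p <= v <= q (go left if both < v, right if both > v).
Walk from root:
  at 32: 14 <= 32 <= 38, this is the LCA
LCA = 32


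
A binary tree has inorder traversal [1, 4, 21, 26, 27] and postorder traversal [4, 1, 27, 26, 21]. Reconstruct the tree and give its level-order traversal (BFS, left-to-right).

Inorder:   [1, 4, 21, 26, 27]
Postorder: [4, 1, 27, 26, 21]
Algorithm: postorder visits root last, so walk postorder right-to-left;
each value is the root of the current inorder slice — split it at that
value, recurse on the right subtree first, then the left.
Recursive splits:
  root=21; inorder splits into left=[1, 4], right=[26, 27]
  root=26; inorder splits into left=[], right=[27]
  root=27; inorder splits into left=[], right=[]
  root=1; inorder splits into left=[], right=[4]
  root=4; inorder splits into left=[], right=[]
Reconstructed level-order: [21, 1, 26, 4, 27]


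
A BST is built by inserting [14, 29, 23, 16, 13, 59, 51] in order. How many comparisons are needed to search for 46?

Search path for 46: 14 -> 29 -> 59 -> 51
Found: False
Comparisons: 4


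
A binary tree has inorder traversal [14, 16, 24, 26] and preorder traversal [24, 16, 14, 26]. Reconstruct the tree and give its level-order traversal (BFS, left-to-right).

Inorder:  [14, 16, 24, 26]
Preorder: [24, 16, 14, 26]
Algorithm: preorder visits root first, so consume preorder in order;
for each root, split the current inorder slice at that value into
left-subtree inorder and right-subtree inorder, then recurse.
Recursive splits:
  root=24; inorder splits into left=[14, 16], right=[26]
  root=16; inorder splits into left=[14], right=[]
  root=14; inorder splits into left=[], right=[]
  root=26; inorder splits into left=[], right=[]
Reconstructed level-order: [24, 16, 26, 14]


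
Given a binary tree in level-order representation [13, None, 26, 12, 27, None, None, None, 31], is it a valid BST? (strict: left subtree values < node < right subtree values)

Level-order array: [13, None, 26, 12, 27, None, None, None, 31]
Validate using subtree bounds (lo, hi): at each node, require lo < value < hi,
then recurse left with hi=value and right with lo=value.
Preorder trace (stopping at first violation):
  at node 13 with bounds (-inf, +inf): OK
  at node 26 with bounds (13, +inf): OK
  at node 12 with bounds (13, 26): VIOLATION
Node 12 violates its bound: not (13 < 12 < 26).
Result: Not a valid BST


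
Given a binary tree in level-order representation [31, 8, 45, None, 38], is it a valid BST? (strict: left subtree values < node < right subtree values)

Level-order array: [31, 8, 45, None, 38]
Validate using subtree bounds (lo, hi): at each node, require lo < value < hi,
then recurse left with hi=value and right with lo=value.
Preorder trace (stopping at first violation):
  at node 31 with bounds (-inf, +inf): OK
  at node 8 with bounds (-inf, 31): OK
  at node 38 with bounds (8, 31): VIOLATION
Node 38 violates its bound: not (8 < 38 < 31).
Result: Not a valid BST


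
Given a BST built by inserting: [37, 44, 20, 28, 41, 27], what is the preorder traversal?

Tree insertion order: [37, 44, 20, 28, 41, 27]
Tree (level-order array): [37, 20, 44, None, 28, 41, None, 27]
Preorder traversal: [37, 20, 28, 27, 44, 41]


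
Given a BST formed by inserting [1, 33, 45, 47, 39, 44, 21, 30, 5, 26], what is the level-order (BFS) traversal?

Tree insertion order: [1, 33, 45, 47, 39, 44, 21, 30, 5, 26]
Tree (level-order array): [1, None, 33, 21, 45, 5, 30, 39, 47, None, None, 26, None, None, 44]
BFS from the root, enqueuing left then right child of each popped node:
  queue [1] -> pop 1, enqueue [33], visited so far: [1]
  queue [33] -> pop 33, enqueue [21, 45], visited so far: [1, 33]
  queue [21, 45] -> pop 21, enqueue [5, 30], visited so far: [1, 33, 21]
  queue [45, 5, 30] -> pop 45, enqueue [39, 47], visited so far: [1, 33, 21, 45]
  queue [5, 30, 39, 47] -> pop 5, enqueue [none], visited so far: [1, 33, 21, 45, 5]
  queue [30, 39, 47] -> pop 30, enqueue [26], visited so far: [1, 33, 21, 45, 5, 30]
  queue [39, 47, 26] -> pop 39, enqueue [44], visited so far: [1, 33, 21, 45, 5, 30, 39]
  queue [47, 26, 44] -> pop 47, enqueue [none], visited so far: [1, 33, 21, 45, 5, 30, 39, 47]
  queue [26, 44] -> pop 26, enqueue [none], visited so far: [1, 33, 21, 45, 5, 30, 39, 47, 26]
  queue [44] -> pop 44, enqueue [none], visited so far: [1, 33, 21, 45, 5, 30, 39, 47, 26, 44]
Result: [1, 33, 21, 45, 5, 30, 39, 47, 26, 44]


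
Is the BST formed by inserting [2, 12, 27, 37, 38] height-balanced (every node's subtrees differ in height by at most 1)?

Tree (level-order array): [2, None, 12, None, 27, None, 37, None, 38]
Definition: a tree is height-balanced if, at every node, |h(left) - h(right)| <= 1 (empty subtree has height -1).
Bottom-up per-node check:
  node 38: h_left=-1, h_right=-1, diff=0 [OK], height=0
  node 37: h_left=-1, h_right=0, diff=1 [OK], height=1
  node 27: h_left=-1, h_right=1, diff=2 [FAIL (|-1-1|=2 > 1)], height=2
  node 12: h_left=-1, h_right=2, diff=3 [FAIL (|-1-2|=3 > 1)], height=3
  node 2: h_left=-1, h_right=3, diff=4 [FAIL (|-1-3|=4 > 1)], height=4
Node 27 violates the condition: |-1 - 1| = 2 > 1.
Result: Not balanced


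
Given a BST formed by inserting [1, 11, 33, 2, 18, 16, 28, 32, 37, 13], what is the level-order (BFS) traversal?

Tree insertion order: [1, 11, 33, 2, 18, 16, 28, 32, 37, 13]
Tree (level-order array): [1, None, 11, 2, 33, None, None, 18, 37, 16, 28, None, None, 13, None, None, 32]
BFS from the root, enqueuing left then right child of each popped node:
  queue [1] -> pop 1, enqueue [11], visited so far: [1]
  queue [11] -> pop 11, enqueue [2, 33], visited so far: [1, 11]
  queue [2, 33] -> pop 2, enqueue [none], visited so far: [1, 11, 2]
  queue [33] -> pop 33, enqueue [18, 37], visited so far: [1, 11, 2, 33]
  queue [18, 37] -> pop 18, enqueue [16, 28], visited so far: [1, 11, 2, 33, 18]
  queue [37, 16, 28] -> pop 37, enqueue [none], visited so far: [1, 11, 2, 33, 18, 37]
  queue [16, 28] -> pop 16, enqueue [13], visited so far: [1, 11, 2, 33, 18, 37, 16]
  queue [28, 13] -> pop 28, enqueue [32], visited so far: [1, 11, 2, 33, 18, 37, 16, 28]
  queue [13, 32] -> pop 13, enqueue [none], visited so far: [1, 11, 2, 33, 18, 37, 16, 28, 13]
  queue [32] -> pop 32, enqueue [none], visited so far: [1, 11, 2, 33, 18, 37, 16, 28, 13, 32]
Result: [1, 11, 2, 33, 18, 37, 16, 28, 13, 32]


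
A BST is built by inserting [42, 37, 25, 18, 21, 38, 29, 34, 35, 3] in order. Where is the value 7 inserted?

Starting tree (level order): [42, 37, None, 25, 38, 18, 29, None, None, 3, 21, None, 34, None, None, None, None, None, 35]
Insertion path: 42 -> 37 -> 25 -> 18 -> 3
Result: insert 7 as right child of 3
Final tree (level order): [42, 37, None, 25, 38, 18, 29, None, None, 3, 21, None, 34, None, 7, None, None, None, 35]


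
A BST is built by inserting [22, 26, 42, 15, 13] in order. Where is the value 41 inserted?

Starting tree (level order): [22, 15, 26, 13, None, None, 42]
Insertion path: 22 -> 26 -> 42
Result: insert 41 as left child of 42
Final tree (level order): [22, 15, 26, 13, None, None, 42, None, None, 41]


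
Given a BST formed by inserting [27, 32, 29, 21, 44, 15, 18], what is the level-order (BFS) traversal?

Tree insertion order: [27, 32, 29, 21, 44, 15, 18]
Tree (level-order array): [27, 21, 32, 15, None, 29, 44, None, 18]
BFS from the root, enqueuing left then right child of each popped node:
  queue [27] -> pop 27, enqueue [21, 32], visited so far: [27]
  queue [21, 32] -> pop 21, enqueue [15], visited so far: [27, 21]
  queue [32, 15] -> pop 32, enqueue [29, 44], visited so far: [27, 21, 32]
  queue [15, 29, 44] -> pop 15, enqueue [18], visited so far: [27, 21, 32, 15]
  queue [29, 44, 18] -> pop 29, enqueue [none], visited so far: [27, 21, 32, 15, 29]
  queue [44, 18] -> pop 44, enqueue [none], visited so far: [27, 21, 32, 15, 29, 44]
  queue [18] -> pop 18, enqueue [none], visited so far: [27, 21, 32, 15, 29, 44, 18]
Result: [27, 21, 32, 15, 29, 44, 18]


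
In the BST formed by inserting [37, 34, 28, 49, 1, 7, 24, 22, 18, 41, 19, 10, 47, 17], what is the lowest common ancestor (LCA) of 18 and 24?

Tree insertion order: [37, 34, 28, 49, 1, 7, 24, 22, 18, 41, 19, 10, 47, 17]
Tree (level-order array): [37, 34, 49, 28, None, 41, None, 1, None, None, 47, None, 7, None, None, None, 24, 22, None, 18, None, 10, 19, None, 17]
In a BST, the LCA of p=18, q=24 is the first node v on the
root-to-leaf path with p <= v <= q (go left if both < v, right if both > v).
Walk from root:
  at 37: both 18 and 24 < 37, go left
  at 34: both 18 and 24 < 34, go left
  at 28: both 18 and 24 < 28, go left
  at 1: both 18 and 24 > 1, go right
  at 7: both 18 and 24 > 7, go right
  at 24: 18 <= 24 <= 24, this is the LCA
LCA = 24


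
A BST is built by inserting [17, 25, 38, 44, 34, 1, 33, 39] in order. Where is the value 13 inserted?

Starting tree (level order): [17, 1, 25, None, None, None, 38, 34, 44, 33, None, 39]
Insertion path: 17 -> 1
Result: insert 13 as right child of 1
Final tree (level order): [17, 1, 25, None, 13, None, 38, None, None, 34, 44, 33, None, 39]


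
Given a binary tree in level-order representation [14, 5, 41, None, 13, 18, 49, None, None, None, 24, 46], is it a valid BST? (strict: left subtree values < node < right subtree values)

Level-order array: [14, 5, 41, None, 13, 18, 49, None, None, None, 24, 46]
Validate using subtree bounds (lo, hi): at each node, require lo < value < hi,
then recurse left with hi=value and right with lo=value.
Preorder trace (stopping at first violation):
  at node 14 with bounds (-inf, +inf): OK
  at node 5 with bounds (-inf, 14): OK
  at node 13 with bounds (5, 14): OK
  at node 41 with bounds (14, +inf): OK
  at node 18 with bounds (14, 41): OK
  at node 24 with bounds (18, 41): OK
  at node 49 with bounds (41, +inf): OK
  at node 46 with bounds (41, 49): OK
No violation found at any node.
Result: Valid BST


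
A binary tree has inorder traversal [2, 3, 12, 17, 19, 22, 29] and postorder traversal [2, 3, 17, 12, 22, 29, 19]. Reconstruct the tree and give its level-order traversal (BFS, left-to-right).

Inorder:   [2, 3, 12, 17, 19, 22, 29]
Postorder: [2, 3, 17, 12, 22, 29, 19]
Algorithm: postorder visits root last, so walk postorder right-to-left;
each value is the root of the current inorder slice — split it at that
value, recurse on the right subtree first, then the left.
Recursive splits:
  root=19; inorder splits into left=[2, 3, 12, 17], right=[22, 29]
  root=29; inorder splits into left=[22], right=[]
  root=22; inorder splits into left=[], right=[]
  root=12; inorder splits into left=[2, 3], right=[17]
  root=17; inorder splits into left=[], right=[]
  root=3; inorder splits into left=[2], right=[]
  root=2; inorder splits into left=[], right=[]
Reconstructed level-order: [19, 12, 29, 3, 17, 22, 2]


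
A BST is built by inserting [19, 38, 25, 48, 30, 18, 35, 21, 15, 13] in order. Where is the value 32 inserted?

Starting tree (level order): [19, 18, 38, 15, None, 25, 48, 13, None, 21, 30, None, None, None, None, None, None, None, 35]
Insertion path: 19 -> 38 -> 25 -> 30 -> 35
Result: insert 32 as left child of 35
Final tree (level order): [19, 18, 38, 15, None, 25, 48, 13, None, 21, 30, None, None, None, None, None, None, None, 35, 32]


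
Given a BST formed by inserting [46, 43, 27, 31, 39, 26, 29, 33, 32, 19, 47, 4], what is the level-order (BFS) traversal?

Tree insertion order: [46, 43, 27, 31, 39, 26, 29, 33, 32, 19, 47, 4]
Tree (level-order array): [46, 43, 47, 27, None, None, None, 26, 31, 19, None, 29, 39, 4, None, None, None, 33, None, None, None, 32]
BFS from the root, enqueuing left then right child of each popped node:
  queue [46] -> pop 46, enqueue [43, 47], visited so far: [46]
  queue [43, 47] -> pop 43, enqueue [27], visited so far: [46, 43]
  queue [47, 27] -> pop 47, enqueue [none], visited so far: [46, 43, 47]
  queue [27] -> pop 27, enqueue [26, 31], visited so far: [46, 43, 47, 27]
  queue [26, 31] -> pop 26, enqueue [19], visited so far: [46, 43, 47, 27, 26]
  queue [31, 19] -> pop 31, enqueue [29, 39], visited so far: [46, 43, 47, 27, 26, 31]
  queue [19, 29, 39] -> pop 19, enqueue [4], visited so far: [46, 43, 47, 27, 26, 31, 19]
  queue [29, 39, 4] -> pop 29, enqueue [none], visited so far: [46, 43, 47, 27, 26, 31, 19, 29]
  queue [39, 4] -> pop 39, enqueue [33], visited so far: [46, 43, 47, 27, 26, 31, 19, 29, 39]
  queue [4, 33] -> pop 4, enqueue [none], visited so far: [46, 43, 47, 27, 26, 31, 19, 29, 39, 4]
  queue [33] -> pop 33, enqueue [32], visited so far: [46, 43, 47, 27, 26, 31, 19, 29, 39, 4, 33]
  queue [32] -> pop 32, enqueue [none], visited so far: [46, 43, 47, 27, 26, 31, 19, 29, 39, 4, 33, 32]
Result: [46, 43, 47, 27, 26, 31, 19, 29, 39, 4, 33, 32]


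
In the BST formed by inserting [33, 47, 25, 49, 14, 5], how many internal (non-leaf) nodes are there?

Tree built from: [33, 47, 25, 49, 14, 5]
Tree (level-order array): [33, 25, 47, 14, None, None, 49, 5]
Rule: An internal node has at least one child.
Per-node child counts:
  node 33: 2 child(ren)
  node 25: 1 child(ren)
  node 14: 1 child(ren)
  node 5: 0 child(ren)
  node 47: 1 child(ren)
  node 49: 0 child(ren)
Matching nodes: [33, 25, 14, 47]
Count of internal (non-leaf) nodes: 4


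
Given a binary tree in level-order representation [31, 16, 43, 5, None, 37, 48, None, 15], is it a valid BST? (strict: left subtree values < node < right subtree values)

Level-order array: [31, 16, 43, 5, None, 37, 48, None, 15]
Validate using subtree bounds (lo, hi): at each node, require lo < value < hi,
then recurse left with hi=value and right with lo=value.
Preorder trace (stopping at first violation):
  at node 31 with bounds (-inf, +inf): OK
  at node 16 with bounds (-inf, 31): OK
  at node 5 with bounds (-inf, 16): OK
  at node 15 with bounds (5, 16): OK
  at node 43 with bounds (31, +inf): OK
  at node 37 with bounds (31, 43): OK
  at node 48 with bounds (43, +inf): OK
No violation found at any node.
Result: Valid BST


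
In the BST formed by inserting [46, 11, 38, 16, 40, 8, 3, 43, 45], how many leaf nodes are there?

Tree built from: [46, 11, 38, 16, 40, 8, 3, 43, 45]
Tree (level-order array): [46, 11, None, 8, 38, 3, None, 16, 40, None, None, None, None, None, 43, None, 45]
Rule: A leaf has 0 children.
Per-node child counts:
  node 46: 1 child(ren)
  node 11: 2 child(ren)
  node 8: 1 child(ren)
  node 3: 0 child(ren)
  node 38: 2 child(ren)
  node 16: 0 child(ren)
  node 40: 1 child(ren)
  node 43: 1 child(ren)
  node 45: 0 child(ren)
Matching nodes: [3, 16, 45]
Count of leaf nodes: 3


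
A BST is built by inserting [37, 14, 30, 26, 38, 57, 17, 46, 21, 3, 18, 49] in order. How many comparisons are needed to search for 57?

Search path for 57: 37 -> 38 -> 57
Found: True
Comparisons: 3


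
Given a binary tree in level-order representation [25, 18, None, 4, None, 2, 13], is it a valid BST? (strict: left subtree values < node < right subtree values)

Level-order array: [25, 18, None, 4, None, 2, 13]
Validate using subtree bounds (lo, hi): at each node, require lo < value < hi,
then recurse left with hi=value and right with lo=value.
Preorder trace (stopping at first violation):
  at node 25 with bounds (-inf, +inf): OK
  at node 18 with bounds (-inf, 25): OK
  at node 4 with bounds (-inf, 18): OK
  at node 2 with bounds (-inf, 4): OK
  at node 13 with bounds (4, 18): OK
No violation found at any node.
Result: Valid BST


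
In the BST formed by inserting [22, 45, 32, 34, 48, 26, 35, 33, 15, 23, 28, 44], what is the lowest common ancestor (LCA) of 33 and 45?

Tree insertion order: [22, 45, 32, 34, 48, 26, 35, 33, 15, 23, 28, 44]
Tree (level-order array): [22, 15, 45, None, None, 32, 48, 26, 34, None, None, 23, 28, 33, 35, None, None, None, None, None, None, None, 44]
In a BST, the LCA of p=33, q=45 is the first node v on the
root-to-leaf path with p <= v <= q (go left if both < v, right if both > v).
Walk from root:
  at 22: both 33 and 45 > 22, go right
  at 45: 33 <= 45 <= 45, this is the LCA
LCA = 45


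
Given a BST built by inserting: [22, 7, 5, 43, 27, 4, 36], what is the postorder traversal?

Tree insertion order: [22, 7, 5, 43, 27, 4, 36]
Tree (level-order array): [22, 7, 43, 5, None, 27, None, 4, None, None, 36]
Postorder traversal: [4, 5, 7, 36, 27, 43, 22]


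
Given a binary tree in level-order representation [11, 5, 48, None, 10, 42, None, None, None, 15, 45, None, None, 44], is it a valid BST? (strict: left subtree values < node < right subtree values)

Level-order array: [11, 5, 48, None, 10, 42, None, None, None, 15, 45, None, None, 44]
Validate using subtree bounds (lo, hi): at each node, require lo < value < hi,
then recurse left with hi=value and right with lo=value.
Preorder trace (stopping at first violation):
  at node 11 with bounds (-inf, +inf): OK
  at node 5 with bounds (-inf, 11): OK
  at node 10 with bounds (5, 11): OK
  at node 48 with bounds (11, +inf): OK
  at node 42 with bounds (11, 48): OK
  at node 15 with bounds (11, 42): OK
  at node 45 with bounds (42, 48): OK
  at node 44 with bounds (42, 45): OK
No violation found at any node.
Result: Valid BST


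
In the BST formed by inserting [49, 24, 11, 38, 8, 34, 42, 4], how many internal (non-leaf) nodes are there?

Tree built from: [49, 24, 11, 38, 8, 34, 42, 4]
Tree (level-order array): [49, 24, None, 11, 38, 8, None, 34, 42, 4]
Rule: An internal node has at least one child.
Per-node child counts:
  node 49: 1 child(ren)
  node 24: 2 child(ren)
  node 11: 1 child(ren)
  node 8: 1 child(ren)
  node 4: 0 child(ren)
  node 38: 2 child(ren)
  node 34: 0 child(ren)
  node 42: 0 child(ren)
Matching nodes: [49, 24, 11, 8, 38]
Count of internal (non-leaf) nodes: 5


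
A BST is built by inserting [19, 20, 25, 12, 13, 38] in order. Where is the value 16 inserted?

Starting tree (level order): [19, 12, 20, None, 13, None, 25, None, None, None, 38]
Insertion path: 19 -> 12 -> 13
Result: insert 16 as right child of 13
Final tree (level order): [19, 12, 20, None, 13, None, 25, None, 16, None, 38]


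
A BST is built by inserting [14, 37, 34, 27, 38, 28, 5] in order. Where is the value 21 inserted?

Starting tree (level order): [14, 5, 37, None, None, 34, 38, 27, None, None, None, None, 28]
Insertion path: 14 -> 37 -> 34 -> 27
Result: insert 21 as left child of 27
Final tree (level order): [14, 5, 37, None, None, 34, 38, 27, None, None, None, 21, 28]


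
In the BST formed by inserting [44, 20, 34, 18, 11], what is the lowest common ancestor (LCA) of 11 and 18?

Tree insertion order: [44, 20, 34, 18, 11]
Tree (level-order array): [44, 20, None, 18, 34, 11]
In a BST, the LCA of p=11, q=18 is the first node v on the
root-to-leaf path with p <= v <= q (go left if both < v, right if both > v).
Walk from root:
  at 44: both 11 and 18 < 44, go left
  at 20: both 11 and 18 < 20, go left
  at 18: 11 <= 18 <= 18, this is the LCA
LCA = 18
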